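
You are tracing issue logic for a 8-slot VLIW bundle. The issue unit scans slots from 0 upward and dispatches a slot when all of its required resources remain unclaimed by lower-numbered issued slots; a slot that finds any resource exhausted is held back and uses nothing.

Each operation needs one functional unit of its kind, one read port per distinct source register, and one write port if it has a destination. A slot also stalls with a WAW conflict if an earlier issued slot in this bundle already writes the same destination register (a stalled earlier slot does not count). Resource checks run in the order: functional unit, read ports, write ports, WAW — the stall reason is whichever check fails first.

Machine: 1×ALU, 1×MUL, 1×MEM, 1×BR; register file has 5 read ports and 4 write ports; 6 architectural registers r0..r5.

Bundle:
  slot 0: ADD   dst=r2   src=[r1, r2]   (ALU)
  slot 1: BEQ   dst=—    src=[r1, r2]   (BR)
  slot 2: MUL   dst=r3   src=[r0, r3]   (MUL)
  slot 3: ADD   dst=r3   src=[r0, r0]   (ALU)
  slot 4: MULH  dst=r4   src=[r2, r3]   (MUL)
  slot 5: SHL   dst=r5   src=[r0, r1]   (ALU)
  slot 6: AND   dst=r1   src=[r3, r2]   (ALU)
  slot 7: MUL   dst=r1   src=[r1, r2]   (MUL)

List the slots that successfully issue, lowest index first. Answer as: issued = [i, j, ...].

#0 ALU src=r1,r2 dispatched  <A:0 Mu:1 Ld:1 B:1 rd:3 wr:3>
#1 BR src=r1,r2 dispatched  <A:0 Mu:1 Ld:1 B:0 rd:1 wr:3>
#2 MUL src=r0,r3 held:RD_PORT  <A:0 Mu:1 Ld:1 B:0 rd:1 wr:3>
#3 ALU src=r0,r0 held:FU  <A:0 Mu:1 Ld:1 B:0 rd:1 wr:3>
#4 MUL src=r2,r3 held:RD_PORT  <A:0 Mu:1 Ld:1 B:0 rd:1 wr:3>
#5 ALU src=r0,r1 held:FU  <A:0 Mu:1 Ld:1 B:0 rd:1 wr:3>
#6 ALU src=r3,r2 held:FU  <A:0 Mu:1 Ld:1 B:0 rd:1 wr:3>
#7 MUL src=r1,r2 held:RD_PORT  <A:0 Mu:1 Ld:1 B:0 rd:1 wr:3>

issued = [0, 1]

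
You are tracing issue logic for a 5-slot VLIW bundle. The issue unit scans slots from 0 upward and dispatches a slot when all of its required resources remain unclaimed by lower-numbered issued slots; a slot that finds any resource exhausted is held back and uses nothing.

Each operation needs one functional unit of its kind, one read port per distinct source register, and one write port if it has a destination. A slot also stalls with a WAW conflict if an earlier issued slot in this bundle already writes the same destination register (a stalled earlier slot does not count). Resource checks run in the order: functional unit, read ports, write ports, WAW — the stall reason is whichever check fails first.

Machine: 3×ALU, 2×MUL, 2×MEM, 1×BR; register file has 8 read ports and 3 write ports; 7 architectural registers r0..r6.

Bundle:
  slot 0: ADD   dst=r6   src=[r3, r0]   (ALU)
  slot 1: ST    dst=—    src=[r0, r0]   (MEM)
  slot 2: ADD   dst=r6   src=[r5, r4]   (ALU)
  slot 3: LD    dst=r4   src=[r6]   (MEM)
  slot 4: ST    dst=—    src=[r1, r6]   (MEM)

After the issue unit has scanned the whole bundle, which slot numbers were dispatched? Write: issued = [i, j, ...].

(0) want 1×ALU +2rd +1wr — yes → AL2|MU2|ME2|BR1|rd6|wr2
(1) want 1×MEM +1rd +0wr — yes → AL2|MU2|ME1|BR1|rd5|wr2
(2) want 1×ALU +2rd +1wr — WAW → AL2|MU2|ME1|BR1|rd5|wr2
(3) want 1×MEM +1rd +1wr — yes → AL2|MU2|ME0|BR1|rd4|wr1
(4) want 1×MEM +2rd +0wr — FU → AL2|MU2|ME0|BR1|rd4|wr1

issued = [0, 1, 3]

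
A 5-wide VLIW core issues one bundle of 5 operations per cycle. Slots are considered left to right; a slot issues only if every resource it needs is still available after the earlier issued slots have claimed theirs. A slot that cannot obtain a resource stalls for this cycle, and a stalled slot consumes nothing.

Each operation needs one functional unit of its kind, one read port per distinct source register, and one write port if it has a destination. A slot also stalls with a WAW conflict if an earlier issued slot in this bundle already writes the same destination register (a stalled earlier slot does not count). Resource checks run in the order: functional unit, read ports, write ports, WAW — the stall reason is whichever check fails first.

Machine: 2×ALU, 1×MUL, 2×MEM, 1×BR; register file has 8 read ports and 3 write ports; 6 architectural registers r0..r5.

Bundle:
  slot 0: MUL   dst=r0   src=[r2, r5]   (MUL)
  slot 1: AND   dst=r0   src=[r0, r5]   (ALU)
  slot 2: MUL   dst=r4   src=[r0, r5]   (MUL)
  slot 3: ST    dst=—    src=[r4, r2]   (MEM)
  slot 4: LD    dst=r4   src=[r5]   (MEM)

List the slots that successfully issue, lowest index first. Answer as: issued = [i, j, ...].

issued = [0, 3, 4]

(0) want 1×MUL +2rd +1wr — yes → AL2|MU0|ME2|BR1|rd6|wr2
(1) want 1×ALU +2rd +1wr — WAW → AL2|MU0|ME2|BR1|rd6|wr2
(2) want 1×MUL +2rd +1wr — FU → AL2|MU0|ME2|BR1|rd6|wr2
(3) want 1×MEM +2rd +0wr — yes → AL2|MU0|ME1|BR1|rd4|wr2
(4) want 1×MEM +1rd +1wr — yes → AL2|MU0|ME0|BR1|rd3|wr1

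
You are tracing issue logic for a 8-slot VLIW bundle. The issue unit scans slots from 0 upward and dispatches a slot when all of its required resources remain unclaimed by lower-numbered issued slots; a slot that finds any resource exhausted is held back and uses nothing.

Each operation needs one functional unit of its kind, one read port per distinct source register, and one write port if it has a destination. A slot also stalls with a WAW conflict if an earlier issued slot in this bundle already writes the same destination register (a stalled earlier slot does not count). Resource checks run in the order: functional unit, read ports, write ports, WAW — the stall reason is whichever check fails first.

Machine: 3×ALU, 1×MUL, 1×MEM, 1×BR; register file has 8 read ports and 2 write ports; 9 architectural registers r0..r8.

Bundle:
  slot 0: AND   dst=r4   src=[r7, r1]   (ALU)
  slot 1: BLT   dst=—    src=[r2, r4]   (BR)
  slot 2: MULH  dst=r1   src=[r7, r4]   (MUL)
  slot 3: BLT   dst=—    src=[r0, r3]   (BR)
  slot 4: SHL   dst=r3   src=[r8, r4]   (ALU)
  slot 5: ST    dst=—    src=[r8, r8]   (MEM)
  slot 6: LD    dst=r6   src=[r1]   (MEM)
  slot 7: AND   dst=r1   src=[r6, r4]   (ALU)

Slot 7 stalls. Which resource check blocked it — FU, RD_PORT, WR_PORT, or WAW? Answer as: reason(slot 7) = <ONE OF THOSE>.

(0) want 1×ALU +2rd +1wr — yes → AL2|MU1|ME1|BR1|rd6|wr1
(1) want 1×BR +2rd +0wr — yes → AL2|MU1|ME1|BR0|rd4|wr1
(2) want 1×MUL +2rd +1wr — yes → AL2|MU0|ME1|BR0|rd2|wr0
(3) want 1×BR +2rd +0wr — FU → AL2|MU0|ME1|BR0|rd2|wr0
(4) want 1×ALU +2rd +1wr — WR_PORT → AL2|MU0|ME1|BR0|rd2|wr0
(5) want 1×MEM +1rd +0wr — yes → AL2|MU0|ME0|BR0|rd1|wr0
(6) want 1×MEM +1rd +1wr — FU → AL2|MU0|ME0|BR0|rd1|wr0
(7) want 1×ALU +2rd +1wr — RD_PORT → AL2|MU0|ME0|BR0|rd1|wr0

reason(slot 7) = RD_PORT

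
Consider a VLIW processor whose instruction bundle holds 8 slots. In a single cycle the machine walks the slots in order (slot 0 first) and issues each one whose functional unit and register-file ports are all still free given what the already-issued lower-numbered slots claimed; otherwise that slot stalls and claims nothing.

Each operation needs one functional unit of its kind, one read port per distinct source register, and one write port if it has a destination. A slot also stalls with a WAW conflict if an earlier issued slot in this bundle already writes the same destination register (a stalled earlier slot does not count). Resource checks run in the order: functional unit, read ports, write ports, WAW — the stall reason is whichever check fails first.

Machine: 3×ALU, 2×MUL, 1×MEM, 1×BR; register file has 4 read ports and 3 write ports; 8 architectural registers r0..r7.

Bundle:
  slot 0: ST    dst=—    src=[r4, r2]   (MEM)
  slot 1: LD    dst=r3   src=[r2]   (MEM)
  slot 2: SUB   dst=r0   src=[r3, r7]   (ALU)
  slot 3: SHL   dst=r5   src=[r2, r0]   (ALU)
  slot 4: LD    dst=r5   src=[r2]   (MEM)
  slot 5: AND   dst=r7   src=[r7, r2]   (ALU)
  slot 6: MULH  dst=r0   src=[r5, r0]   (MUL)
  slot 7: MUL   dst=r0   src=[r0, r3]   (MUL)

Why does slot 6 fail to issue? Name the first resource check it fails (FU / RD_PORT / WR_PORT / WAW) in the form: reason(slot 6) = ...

(0) want 1×MEM +2rd +0wr — yes → AL3|MU2|ME0|BR1|rd2|wr3
(1) want 1×MEM +1rd +1wr — FU → AL3|MU2|ME0|BR1|rd2|wr3
(2) want 1×ALU +2rd +1wr — yes → AL2|MU2|ME0|BR1|rd0|wr2
(3) want 1×ALU +2rd +1wr — RD_PORT → AL2|MU2|ME0|BR1|rd0|wr2
(4) want 1×MEM +1rd +1wr — FU → AL2|MU2|ME0|BR1|rd0|wr2
(5) want 1×ALU +2rd +1wr — RD_PORT → AL2|MU2|ME0|BR1|rd0|wr2
(6) want 1×MUL +2rd +1wr — RD_PORT → AL2|MU2|ME0|BR1|rd0|wr2
(7) want 1×MUL +2rd +1wr — RD_PORT → AL2|MU2|ME0|BR1|rd0|wr2

reason(slot 6) = RD_PORT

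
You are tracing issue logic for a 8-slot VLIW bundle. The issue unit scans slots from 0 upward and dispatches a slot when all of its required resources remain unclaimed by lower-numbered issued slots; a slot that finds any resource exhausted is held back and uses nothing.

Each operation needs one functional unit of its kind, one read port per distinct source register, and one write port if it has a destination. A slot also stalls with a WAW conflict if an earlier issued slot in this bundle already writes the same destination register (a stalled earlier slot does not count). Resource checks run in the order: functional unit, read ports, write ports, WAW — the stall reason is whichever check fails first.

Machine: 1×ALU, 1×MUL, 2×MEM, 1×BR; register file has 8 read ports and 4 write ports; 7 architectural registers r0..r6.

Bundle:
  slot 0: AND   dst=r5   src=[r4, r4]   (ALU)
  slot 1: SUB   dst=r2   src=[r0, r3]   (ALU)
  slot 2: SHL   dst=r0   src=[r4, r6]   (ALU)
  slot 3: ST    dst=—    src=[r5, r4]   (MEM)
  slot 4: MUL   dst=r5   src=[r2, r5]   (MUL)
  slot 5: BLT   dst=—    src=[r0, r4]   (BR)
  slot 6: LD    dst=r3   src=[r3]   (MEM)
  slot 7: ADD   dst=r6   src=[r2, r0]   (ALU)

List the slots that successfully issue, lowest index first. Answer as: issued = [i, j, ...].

#0 ALU src=r4,r4 dispatched  <A:0 Mu:1 Ld:2 B:1 rd:7 wr:3>
#1 ALU src=r0,r3 held:FU  <A:0 Mu:1 Ld:2 B:1 rd:7 wr:3>
#2 ALU src=r4,r6 held:FU  <A:0 Mu:1 Ld:2 B:1 rd:7 wr:3>
#3 MEM src=r5,r4 dispatched  <A:0 Mu:1 Ld:1 B:1 rd:5 wr:3>
#4 MUL src=r2,r5 held:WAW  <A:0 Mu:1 Ld:1 B:1 rd:5 wr:3>
#5 BR src=r0,r4 dispatched  <A:0 Mu:1 Ld:1 B:0 rd:3 wr:3>
#6 MEM src=r3 dispatched  <A:0 Mu:1 Ld:0 B:0 rd:2 wr:2>
#7 ALU src=r2,r0 held:FU  <A:0 Mu:1 Ld:0 B:0 rd:2 wr:2>

issued = [0, 3, 5, 6]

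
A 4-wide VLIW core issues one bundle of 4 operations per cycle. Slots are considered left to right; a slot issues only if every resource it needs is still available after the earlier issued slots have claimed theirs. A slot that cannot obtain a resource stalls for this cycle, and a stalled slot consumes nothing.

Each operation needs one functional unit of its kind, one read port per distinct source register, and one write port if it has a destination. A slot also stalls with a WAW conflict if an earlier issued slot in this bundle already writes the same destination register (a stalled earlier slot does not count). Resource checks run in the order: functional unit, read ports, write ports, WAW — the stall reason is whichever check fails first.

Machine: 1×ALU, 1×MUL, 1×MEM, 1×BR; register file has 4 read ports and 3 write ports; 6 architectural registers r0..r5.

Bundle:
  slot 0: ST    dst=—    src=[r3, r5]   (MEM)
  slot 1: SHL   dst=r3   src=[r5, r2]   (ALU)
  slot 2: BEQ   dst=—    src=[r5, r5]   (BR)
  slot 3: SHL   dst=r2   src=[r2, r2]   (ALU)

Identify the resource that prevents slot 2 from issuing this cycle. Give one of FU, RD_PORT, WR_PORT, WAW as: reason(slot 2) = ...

reason(slot 2) = RD_PORT

slot 0 (MEM): ISSUE — free A1,Mu1,Ld0,B1 rp2 wp3
slot 1 (ALU): ISSUE — free A0,Mu1,Ld0,B1 rp0 wp2
slot 2 (BR): stall RD_PORT — free A0,Mu1,Ld0,B1 rp0 wp2
slot 3 (ALU): stall FU — free A0,Mu1,Ld0,B1 rp0 wp2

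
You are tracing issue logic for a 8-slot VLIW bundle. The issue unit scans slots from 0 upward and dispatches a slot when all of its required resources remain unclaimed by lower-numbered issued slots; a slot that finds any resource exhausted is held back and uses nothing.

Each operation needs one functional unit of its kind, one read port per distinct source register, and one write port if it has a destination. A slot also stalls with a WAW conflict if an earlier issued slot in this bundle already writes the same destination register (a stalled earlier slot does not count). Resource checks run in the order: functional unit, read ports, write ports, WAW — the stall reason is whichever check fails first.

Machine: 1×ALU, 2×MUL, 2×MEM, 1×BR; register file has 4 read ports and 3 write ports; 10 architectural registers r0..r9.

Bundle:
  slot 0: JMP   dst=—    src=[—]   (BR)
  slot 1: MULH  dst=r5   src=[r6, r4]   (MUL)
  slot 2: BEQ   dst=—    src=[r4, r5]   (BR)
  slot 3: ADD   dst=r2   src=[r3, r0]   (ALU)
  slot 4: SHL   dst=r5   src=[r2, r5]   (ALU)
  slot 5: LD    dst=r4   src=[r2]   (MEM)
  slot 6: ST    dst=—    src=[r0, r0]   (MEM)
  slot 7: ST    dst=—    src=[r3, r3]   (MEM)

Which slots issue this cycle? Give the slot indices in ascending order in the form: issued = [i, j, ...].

  0. BR ⇒ go  {1A/2Mu/2Ld/0B | 4r 3w}
  1. MUL→r5 ⇒ go  {1A/1Mu/2Ld/0B | 2r 2w}
  2. BR ⇒ no(FU)  {1A/1Mu/2Ld/0B | 2r 2w}
  3. ALU→r2 ⇒ go  {0A/1Mu/2Ld/0B | 0r 1w}
  4. ALU→r5 ⇒ no(FU)  {0A/1Mu/2Ld/0B | 0r 1w}
  5. MEM→r4 ⇒ no(RD_PORT)  {0A/1Mu/2Ld/0B | 0r 1w}
  6. MEM ⇒ no(RD_PORT)  {0A/1Mu/2Ld/0B | 0r 1w}
  7. MEM ⇒ no(RD_PORT)  {0A/1Mu/2Ld/0B | 0r 1w}

issued = [0, 1, 3]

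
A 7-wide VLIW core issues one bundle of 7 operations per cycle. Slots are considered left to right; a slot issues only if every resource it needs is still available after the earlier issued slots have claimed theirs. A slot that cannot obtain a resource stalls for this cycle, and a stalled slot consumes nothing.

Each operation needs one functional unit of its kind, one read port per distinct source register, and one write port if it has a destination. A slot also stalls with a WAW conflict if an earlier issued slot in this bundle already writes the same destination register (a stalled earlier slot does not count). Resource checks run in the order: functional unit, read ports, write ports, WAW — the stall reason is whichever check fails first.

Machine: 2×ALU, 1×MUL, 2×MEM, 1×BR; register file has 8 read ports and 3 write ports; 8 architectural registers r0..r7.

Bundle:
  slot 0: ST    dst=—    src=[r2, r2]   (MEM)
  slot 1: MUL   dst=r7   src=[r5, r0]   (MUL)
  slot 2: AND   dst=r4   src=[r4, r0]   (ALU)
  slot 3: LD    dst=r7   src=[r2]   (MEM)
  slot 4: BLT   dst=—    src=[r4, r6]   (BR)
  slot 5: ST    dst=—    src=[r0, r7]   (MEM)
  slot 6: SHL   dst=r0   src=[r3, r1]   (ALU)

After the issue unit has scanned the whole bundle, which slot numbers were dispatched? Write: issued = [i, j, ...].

  0. MEM ⇒ go  {2A/1Mu/1Ld/1B | 7r 3w}
  1. MUL→r7 ⇒ go  {2A/0Mu/1Ld/1B | 5r 2w}
  2. ALU→r4 ⇒ go  {1A/0Mu/1Ld/1B | 3r 1w}
  3. MEM→r7 ⇒ no(WAW)  {1A/0Mu/1Ld/1B | 3r 1w}
  4. BR ⇒ go  {1A/0Mu/1Ld/0B | 1r 1w}
  5. MEM ⇒ no(RD_PORT)  {1A/0Mu/1Ld/0B | 1r 1w}
  6. ALU→r0 ⇒ no(RD_PORT)  {1A/0Mu/1Ld/0B | 1r 1w}

issued = [0, 1, 2, 4]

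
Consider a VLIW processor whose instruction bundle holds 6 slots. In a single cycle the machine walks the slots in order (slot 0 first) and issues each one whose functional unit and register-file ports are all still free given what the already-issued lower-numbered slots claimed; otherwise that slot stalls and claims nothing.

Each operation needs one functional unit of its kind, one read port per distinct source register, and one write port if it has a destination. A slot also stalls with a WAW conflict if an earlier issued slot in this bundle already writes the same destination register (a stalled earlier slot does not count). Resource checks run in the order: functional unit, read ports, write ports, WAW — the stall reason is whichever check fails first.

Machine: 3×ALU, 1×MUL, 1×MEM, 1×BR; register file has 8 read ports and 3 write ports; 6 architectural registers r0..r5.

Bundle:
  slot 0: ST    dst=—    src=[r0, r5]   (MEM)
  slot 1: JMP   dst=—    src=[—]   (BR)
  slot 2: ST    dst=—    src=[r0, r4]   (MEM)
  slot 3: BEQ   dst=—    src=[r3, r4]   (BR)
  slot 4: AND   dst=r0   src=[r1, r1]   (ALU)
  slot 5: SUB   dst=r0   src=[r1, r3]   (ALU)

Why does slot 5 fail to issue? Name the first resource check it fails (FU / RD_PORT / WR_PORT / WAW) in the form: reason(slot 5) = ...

#0 MEM src=r0,r5 dispatched  <A:3 Mu:1 Ld:0 B:1 rd:6 wr:3>
#1 BR src=- dispatched  <A:3 Mu:1 Ld:0 B:0 rd:6 wr:3>
#2 MEM src=r0,r4 held:FU  <A:3 Mu:1 Ld:0 B:0 rd:6 wr:3>
#3 BR src=r3,r4 held:FU  <A:3 Mu:1 Ld:0 B:0 rd:6 wr:3>
#4 ALU src=r1,r1 dispatched  <A:2 Mu:1 Ld:0 B:0 rd:5 wr:2>
#5 ALU src=r1,r3 held:WAW  <A:2 Mu:1 Ld:0 B:0 rd:5 wr:2>

reason(slot 5) = WAW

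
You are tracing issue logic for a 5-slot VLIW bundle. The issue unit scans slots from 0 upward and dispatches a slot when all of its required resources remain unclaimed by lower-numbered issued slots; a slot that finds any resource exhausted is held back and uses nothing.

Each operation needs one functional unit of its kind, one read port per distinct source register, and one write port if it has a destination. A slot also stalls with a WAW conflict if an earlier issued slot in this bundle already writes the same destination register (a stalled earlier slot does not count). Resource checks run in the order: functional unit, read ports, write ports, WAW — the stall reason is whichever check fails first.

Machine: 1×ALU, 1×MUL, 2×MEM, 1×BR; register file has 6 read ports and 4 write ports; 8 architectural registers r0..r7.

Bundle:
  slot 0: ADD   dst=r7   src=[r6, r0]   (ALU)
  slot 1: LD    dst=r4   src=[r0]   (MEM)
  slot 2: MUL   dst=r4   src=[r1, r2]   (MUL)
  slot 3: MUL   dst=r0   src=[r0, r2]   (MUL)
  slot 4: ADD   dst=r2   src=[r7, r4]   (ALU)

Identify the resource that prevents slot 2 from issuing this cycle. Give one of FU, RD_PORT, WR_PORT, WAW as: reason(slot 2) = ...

reason(slot 2) = WAW

(0) want 1×ALU +2rd +1wr — yes → AL0|MU1|ME2|BR1|rd4|wr3
(1) want 1×MEM +1rd +1wr — yes → AL0|MU1|ME1|BR1|rd3|wr2
(2) want 1×MUL +2rd +1wr — WAW → AL0|MU1|ME1|BR1|rd3|wr2
(3) want 1×MUL +2rd +1wr — yes → AL0|MU0|ME1|BR1|rd1|wr1
(4) want 1×ALU +2rd +1wr — FU → AL0|MU0|ME1|BR1|rd1|wr1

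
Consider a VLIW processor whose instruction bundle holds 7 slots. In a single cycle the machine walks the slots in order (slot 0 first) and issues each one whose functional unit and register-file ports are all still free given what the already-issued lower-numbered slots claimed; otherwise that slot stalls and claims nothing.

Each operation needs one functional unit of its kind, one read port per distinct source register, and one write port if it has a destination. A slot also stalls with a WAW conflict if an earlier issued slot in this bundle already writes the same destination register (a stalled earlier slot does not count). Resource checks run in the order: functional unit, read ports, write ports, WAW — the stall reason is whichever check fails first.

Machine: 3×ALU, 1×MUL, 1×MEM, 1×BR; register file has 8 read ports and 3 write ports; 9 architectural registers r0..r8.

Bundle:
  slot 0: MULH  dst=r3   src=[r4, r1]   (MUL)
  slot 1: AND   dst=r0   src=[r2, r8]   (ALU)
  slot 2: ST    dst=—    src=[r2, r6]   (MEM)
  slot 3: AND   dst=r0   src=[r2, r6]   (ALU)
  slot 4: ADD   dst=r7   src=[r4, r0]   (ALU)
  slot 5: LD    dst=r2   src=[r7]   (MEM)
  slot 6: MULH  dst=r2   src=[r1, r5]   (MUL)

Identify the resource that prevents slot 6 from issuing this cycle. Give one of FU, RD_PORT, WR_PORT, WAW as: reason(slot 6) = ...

reason(slot 6) = FU

#0 MUL src=r4,r1 dispatched  <A:3 Mu:0 Ld:1 B:1 rd:6 wr:2>
#1 ALU src=r2,r8 dispatched  <A:2 Mu:0 Ld:1 B:1 rd:4 wr:1>
#2 MEM src=r2,r6 dispatched  <A:2 Mu:0 Ld:0 B:1 rd:2 wr:1>
#3 ALU src=r2,r6 held:WAW  <A:2 Mu:0 Ld:0 B:1 rd:2 wr:1>
#4 ALU src=r4,r0 dispatched  <A:1 Mu:0 Ld:0 B:1 rd:0 wr:0>
#5 MEM src=r7 held:FU  <A:1 Mu:0 Ld:0 B:1 rd:0 wr:0>
#6 MUL src=r1,r5 held:FU  <A:1 Mu:0 Ld:0 B:1 rd:0 wr:0>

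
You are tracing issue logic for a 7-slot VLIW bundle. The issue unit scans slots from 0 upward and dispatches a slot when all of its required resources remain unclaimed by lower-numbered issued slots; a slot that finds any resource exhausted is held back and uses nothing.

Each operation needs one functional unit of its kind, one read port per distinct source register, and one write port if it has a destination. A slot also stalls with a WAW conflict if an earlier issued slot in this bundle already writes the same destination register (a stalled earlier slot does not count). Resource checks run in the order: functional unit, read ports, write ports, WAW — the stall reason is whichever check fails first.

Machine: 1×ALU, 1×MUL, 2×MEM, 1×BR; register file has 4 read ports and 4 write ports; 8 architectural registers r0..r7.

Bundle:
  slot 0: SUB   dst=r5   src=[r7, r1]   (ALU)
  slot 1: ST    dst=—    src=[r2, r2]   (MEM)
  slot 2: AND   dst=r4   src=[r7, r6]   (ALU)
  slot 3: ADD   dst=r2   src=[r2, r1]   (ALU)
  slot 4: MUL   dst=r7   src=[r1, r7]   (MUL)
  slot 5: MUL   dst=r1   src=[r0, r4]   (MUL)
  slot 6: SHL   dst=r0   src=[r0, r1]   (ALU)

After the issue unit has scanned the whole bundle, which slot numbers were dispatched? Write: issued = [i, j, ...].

slot 0 (ALU): ISSUE — free A0,Mu1,Ld2,B1 rp2 wp3
slot 1 (MEM): ISSUE — free A0,Mu1,Ld1,B1 rp1 wp3
slot 2 (ALU): stall FU — free A0,Mu1,Ld1,B1 rp1 wp3
slot 3 (ALU): stall FU — free A0,Mu1,Ld1,B1 rp1 wp3
slot 4 (MUL): stall RD_PORT — free A0,Mu1,Ld1,B1 rp1 wp3
slot 5 (MUL): stall RD_PORT — free A0,Mu1,Ld1,B1 rp1 wp3
slot 6 (ALU): stall FU — free A0,Mu1,Ld1,B1 rp1 wp3

issued = [0, 1]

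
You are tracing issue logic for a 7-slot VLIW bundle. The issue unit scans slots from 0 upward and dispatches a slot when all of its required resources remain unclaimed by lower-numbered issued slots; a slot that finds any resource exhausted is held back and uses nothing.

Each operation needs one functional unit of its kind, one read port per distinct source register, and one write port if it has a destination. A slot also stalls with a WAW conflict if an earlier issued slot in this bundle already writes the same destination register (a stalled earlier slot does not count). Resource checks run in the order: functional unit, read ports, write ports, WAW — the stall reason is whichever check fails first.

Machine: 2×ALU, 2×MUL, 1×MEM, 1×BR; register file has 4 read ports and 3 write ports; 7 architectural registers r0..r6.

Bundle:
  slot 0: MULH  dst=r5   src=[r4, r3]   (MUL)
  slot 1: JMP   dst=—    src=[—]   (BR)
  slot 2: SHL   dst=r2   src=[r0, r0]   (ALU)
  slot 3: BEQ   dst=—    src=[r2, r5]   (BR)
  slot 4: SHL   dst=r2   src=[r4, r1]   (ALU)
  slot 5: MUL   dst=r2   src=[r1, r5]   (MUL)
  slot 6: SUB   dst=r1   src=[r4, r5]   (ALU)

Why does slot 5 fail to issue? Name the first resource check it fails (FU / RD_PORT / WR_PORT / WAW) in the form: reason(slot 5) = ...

reason(slot 5) = RD_PORT

  0. MUL→r5 ⇒ go  {2A/1Mu/1Ld/1B | 2r 2w}
  1. BR ⇒ go  {2A/1Mu/1Ld/0B | 2r 2w}
  2. ALU→r2 ⇒ go  {1A/1Mu/1Ld/0B | 1r 1w}
  3. BR ⇒ no(FU)  {1A/1Mu/1Ld/0B | 1r 1w}
  4. ALU→r2 ⇒ no(RD_PORT)  {1A/1Mu/1Ld/0B | 1r 1w}
  5. MUL→r2 ⇒ no(RD_PORT)  {1A/1Mu/1Ld/0B | 1r 1w}
  6. ALU→r1 ⇒ no(RD_PORT)  {1A/1Mu/1Ld/0B | 1r 1w}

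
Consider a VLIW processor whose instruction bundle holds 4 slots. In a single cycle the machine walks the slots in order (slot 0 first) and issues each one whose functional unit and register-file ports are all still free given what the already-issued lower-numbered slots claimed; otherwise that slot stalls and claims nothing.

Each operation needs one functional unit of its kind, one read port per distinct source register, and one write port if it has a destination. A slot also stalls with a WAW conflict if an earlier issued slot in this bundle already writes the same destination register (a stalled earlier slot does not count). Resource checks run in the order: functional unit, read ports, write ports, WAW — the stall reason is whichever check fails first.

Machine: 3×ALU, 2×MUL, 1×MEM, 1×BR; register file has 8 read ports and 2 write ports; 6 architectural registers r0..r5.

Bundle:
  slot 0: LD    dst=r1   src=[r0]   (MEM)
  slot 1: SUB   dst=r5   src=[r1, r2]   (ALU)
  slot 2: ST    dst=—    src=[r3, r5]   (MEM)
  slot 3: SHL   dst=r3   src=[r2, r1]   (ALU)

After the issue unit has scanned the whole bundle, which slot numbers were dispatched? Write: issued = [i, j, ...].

issued = [0, 1]

  0. MEM→r1 ⇒ go  {3A/2Mu/0Ld/1B | 7r 1w}
  1. ALU→r5 ⇒ go  {2A/2Mu/0Ld/1B | 5r 0w}
  2. MEM ⇒ no(FU)  {2A/2Mu/0Ld/1B | 5r 0w}
  3. ALU→r3 ⇒ no(WR_PORT)  {2A/2Mu/0Ld/1B | 5r 0w}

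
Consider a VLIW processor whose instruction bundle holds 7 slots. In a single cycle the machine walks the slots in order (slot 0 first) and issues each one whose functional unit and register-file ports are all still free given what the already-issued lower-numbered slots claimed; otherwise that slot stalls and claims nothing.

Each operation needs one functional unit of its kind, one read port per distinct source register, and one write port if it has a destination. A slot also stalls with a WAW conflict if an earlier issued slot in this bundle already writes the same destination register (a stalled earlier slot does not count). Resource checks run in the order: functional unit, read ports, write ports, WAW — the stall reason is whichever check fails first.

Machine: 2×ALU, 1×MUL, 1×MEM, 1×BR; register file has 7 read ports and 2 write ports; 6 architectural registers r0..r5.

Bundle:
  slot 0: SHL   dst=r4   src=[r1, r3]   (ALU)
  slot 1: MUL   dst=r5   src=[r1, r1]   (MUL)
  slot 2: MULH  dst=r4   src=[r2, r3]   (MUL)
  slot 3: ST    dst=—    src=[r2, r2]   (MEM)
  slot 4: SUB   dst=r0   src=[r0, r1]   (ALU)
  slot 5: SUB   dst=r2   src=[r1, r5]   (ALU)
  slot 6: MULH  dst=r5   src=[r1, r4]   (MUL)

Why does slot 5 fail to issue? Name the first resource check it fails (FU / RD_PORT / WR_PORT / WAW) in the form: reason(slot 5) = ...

reason(slot 5) = WR_PORT

slot 0 (ALU): ISSUE — free A1,Mu1,Ld1,B1 rp5 wp1
slot 1 (MUL): ISSUE — free A1,Mu0,Ld1,B1 rp4 wp0
slot 2 (MUL): stall FU — free A1,Mu0,Ld1,B1 rp4 wp0
slot 3 (MEM): ISSUE — free A1,Mu0,Ld0,B1 rp3 wp0
slot 4 (ALU): stall WR_PORT — free A1,Mu0,Ld0,B1 rp3 wp0
slot 5 (ALU): stall WR_PORT — free A1,Mu0,Ld0,B1 rp3 wp0
slot 6 (MUL): stall FU — free A1,Mu0,Ld0,B1 rp3 wp0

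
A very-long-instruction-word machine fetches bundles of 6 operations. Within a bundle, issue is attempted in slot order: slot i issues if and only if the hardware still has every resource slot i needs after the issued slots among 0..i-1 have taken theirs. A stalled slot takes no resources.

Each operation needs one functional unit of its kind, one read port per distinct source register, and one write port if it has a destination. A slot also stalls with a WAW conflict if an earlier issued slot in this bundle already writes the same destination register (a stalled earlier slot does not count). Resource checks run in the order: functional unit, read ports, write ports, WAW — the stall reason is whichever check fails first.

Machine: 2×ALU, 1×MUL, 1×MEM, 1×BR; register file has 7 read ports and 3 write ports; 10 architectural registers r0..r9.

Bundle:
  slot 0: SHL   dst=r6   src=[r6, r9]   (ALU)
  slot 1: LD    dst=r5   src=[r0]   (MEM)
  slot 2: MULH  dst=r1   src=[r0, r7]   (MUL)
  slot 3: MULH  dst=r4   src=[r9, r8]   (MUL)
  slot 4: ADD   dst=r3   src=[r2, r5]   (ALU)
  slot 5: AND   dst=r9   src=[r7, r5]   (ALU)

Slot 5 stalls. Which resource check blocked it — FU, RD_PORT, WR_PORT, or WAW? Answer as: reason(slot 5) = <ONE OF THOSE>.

reason(slot 5) = WR_PORT

#0 ALU src=r6,r9 dispatched  <A:1 Mu:1 Ld:1 B:1 rd:5 wr:2>
#1 MEM src=r0 dispatched  <A:1 Mu:1 Ld:0 B:1 rd:4 wr:1>
#2 MUL src=r0,r7 dispatched  <A:1 Mu:0 Ld:0 B:1 rd:2 wr:0>
#3 MUL src=r9,r8 held:FU  <A:1 Mu:0 Ld:0 B:1 rd:2 wr:0>
#4 ALU src=r2,r5 held:WR_PORT  <A:1 Mu:0 Ld:0 B:1 rd:2 wr:0>
#5 ALU src=r7,r5 held:WR_PORT  <A:1 Mu:0 Ld:0 B:1 rd:2 wr:0>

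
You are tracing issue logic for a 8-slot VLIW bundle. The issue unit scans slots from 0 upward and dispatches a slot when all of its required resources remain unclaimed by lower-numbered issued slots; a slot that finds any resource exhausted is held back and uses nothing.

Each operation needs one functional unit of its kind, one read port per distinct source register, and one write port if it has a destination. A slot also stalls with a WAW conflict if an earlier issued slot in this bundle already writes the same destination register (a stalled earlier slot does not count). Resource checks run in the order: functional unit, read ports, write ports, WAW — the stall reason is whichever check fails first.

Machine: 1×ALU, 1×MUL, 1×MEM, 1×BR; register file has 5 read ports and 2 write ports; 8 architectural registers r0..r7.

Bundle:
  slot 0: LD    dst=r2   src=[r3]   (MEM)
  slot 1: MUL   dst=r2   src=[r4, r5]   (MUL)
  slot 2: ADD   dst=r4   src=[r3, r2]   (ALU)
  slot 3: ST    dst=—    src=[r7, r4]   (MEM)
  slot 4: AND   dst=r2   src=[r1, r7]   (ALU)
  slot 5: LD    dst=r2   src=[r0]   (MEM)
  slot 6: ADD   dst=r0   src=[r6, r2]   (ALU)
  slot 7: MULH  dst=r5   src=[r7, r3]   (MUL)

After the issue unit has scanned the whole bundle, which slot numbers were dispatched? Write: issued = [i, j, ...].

(0) want 1×MEM +1rd +1wr — yes → AL1|MU1|ME0|BR1|rd4|wr1
(1) want 1×MUL +2rd +1wr — WAW → AL1|MU1|ME0|BR1|rd4|wr1
(2) want 1×ALU +2rd +1wr — yes → AL0|MU1|ME0|BR1|rd2|wr0
(3) want 1×MEM +2rd +0wr — FU → AL0|MU1|ME0|BR1|rd2|wr0
(4) want 1×ALU +2rd +1wr — FU → AL0|MU1|ME0|BR1|rd2|wr0
(5) want 1×MEM +1rd +1wr — FU → AL0|MU1|ME0|BR1|rd2|wr0
(6) want 1×ALU +2rd +1wr — FU → AL0|MU1|ME0|BR1|rd2|wr0
(7) want 1×MUL +2rd +1wr — WR_PORT → AL0|MU1|ME0|BR1|rd2|wr0

issued = [0, 2]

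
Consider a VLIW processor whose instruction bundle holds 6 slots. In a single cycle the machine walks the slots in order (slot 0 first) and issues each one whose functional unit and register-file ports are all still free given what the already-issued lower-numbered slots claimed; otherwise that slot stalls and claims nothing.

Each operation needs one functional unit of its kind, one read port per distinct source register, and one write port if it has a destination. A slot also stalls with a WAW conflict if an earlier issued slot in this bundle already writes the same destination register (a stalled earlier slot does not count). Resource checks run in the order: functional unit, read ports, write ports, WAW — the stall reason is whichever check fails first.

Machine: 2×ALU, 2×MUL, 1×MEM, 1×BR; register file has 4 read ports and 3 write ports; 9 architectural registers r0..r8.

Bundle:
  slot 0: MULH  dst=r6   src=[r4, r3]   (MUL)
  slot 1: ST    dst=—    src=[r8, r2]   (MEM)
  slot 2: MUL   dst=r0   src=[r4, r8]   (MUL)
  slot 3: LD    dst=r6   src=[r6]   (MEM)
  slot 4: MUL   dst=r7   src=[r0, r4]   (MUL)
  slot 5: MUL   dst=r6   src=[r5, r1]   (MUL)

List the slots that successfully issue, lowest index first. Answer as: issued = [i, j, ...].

issued = [0, 1]

slot 0 (MUL): ISSUE — free A2,Mu1,Ld1,B1 rp2 wp2
slot 1 (MEM): ISSUE — free A2,Mu1,Ld0,B1 rp0 wp2
slot 2 (MUL): stall RD_PORT — free A2,Mu1,Ld0,B1 rp0 wp2
slot 3 (MEM): stall FU — free A2,Mu1,Ld0,B1 rp0 wp2
slot 4 (MUL): stall RD_PORT — free A2,Mu1,Ld0,B1 rp0 wp2
slot 5 (MUL): stall RD_PORT — free A2,Mu1,Ld0,B1 rp0 wp2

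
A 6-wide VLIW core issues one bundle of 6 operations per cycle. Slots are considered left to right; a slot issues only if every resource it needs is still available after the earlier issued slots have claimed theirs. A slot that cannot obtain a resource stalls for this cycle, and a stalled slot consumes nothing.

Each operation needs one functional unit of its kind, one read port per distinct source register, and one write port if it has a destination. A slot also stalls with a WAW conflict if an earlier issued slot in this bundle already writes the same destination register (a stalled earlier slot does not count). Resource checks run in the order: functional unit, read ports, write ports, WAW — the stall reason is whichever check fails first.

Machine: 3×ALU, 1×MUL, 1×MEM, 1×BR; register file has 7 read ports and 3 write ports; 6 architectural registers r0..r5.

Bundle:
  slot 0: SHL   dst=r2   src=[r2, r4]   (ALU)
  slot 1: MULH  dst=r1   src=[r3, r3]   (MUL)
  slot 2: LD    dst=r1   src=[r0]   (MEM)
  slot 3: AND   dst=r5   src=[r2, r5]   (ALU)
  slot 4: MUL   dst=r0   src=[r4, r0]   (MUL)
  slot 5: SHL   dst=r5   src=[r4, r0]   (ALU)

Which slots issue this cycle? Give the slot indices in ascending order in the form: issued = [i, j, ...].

issued = [0, 1, 3]

[0] ALU needs rd=2 wr=1: ok; after: ALU=2 MUL=1 MEM=1 BR=1, R=5, W=2
[1] MUL needs rd=1 wr=1: ok; after: ALU=2 MUL=0 MEM=1 BR=1, R=4, W=1
[2] MEM needs rd=1 wr=1: WAW; after: ALU=2 MUL=0 MEM=1 BR=1, R=4, W=1
[3] ALU needs rd=2 wr=1: ok; after: ALU=1 MUL=0 MEM=1 BR=1, R=2, W=0
[4] MUL needs rd=2 wr=1: FU; after: ALU=1 MUL=0 MEM=1 BR=1, R=2, W=0
[5] ALU needs rd=2 wr=1: WR_PORT; after: ALU=1 MUL=0 MEM=1 BR=1, R=2, W=0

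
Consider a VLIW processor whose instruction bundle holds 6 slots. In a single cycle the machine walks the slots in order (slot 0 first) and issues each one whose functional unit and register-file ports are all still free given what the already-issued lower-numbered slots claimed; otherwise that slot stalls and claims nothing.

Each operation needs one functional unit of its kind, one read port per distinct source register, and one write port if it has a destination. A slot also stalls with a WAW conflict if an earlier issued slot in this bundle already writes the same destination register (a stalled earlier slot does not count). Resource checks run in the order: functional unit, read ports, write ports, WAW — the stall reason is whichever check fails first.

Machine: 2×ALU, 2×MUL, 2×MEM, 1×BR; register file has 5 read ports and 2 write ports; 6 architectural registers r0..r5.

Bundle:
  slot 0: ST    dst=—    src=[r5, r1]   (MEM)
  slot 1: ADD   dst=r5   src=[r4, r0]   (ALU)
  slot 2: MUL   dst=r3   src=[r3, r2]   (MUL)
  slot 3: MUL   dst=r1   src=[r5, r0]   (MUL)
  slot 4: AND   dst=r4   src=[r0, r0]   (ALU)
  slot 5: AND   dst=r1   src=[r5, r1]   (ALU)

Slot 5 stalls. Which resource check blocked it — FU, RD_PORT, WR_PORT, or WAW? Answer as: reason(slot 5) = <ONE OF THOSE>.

slot 0 (MEM): ISSUE — free A2,Mu2,Ld1,B1 rp3 wp2
slot 1 (ALU): ISSUE — free A1,Mu2,Ld1,B1 rp1 wp1
slot 2 (MUL): stall RD_PORT — free A1,Mu2,Ld1,B1 rp1 wp1
slot 3 (MUL): stall RD_PORT — free A1,Mu2,Ld1,B1 rp1 wp1
slot 4 (ALU): ISSUE — free A0,Mu2,Ld1,B1 rp0 wp0
slot 5 (ALU): stall FU — free A0,Mu2,Ld1,B1 rp0 wp0

reason(slot 5) = FU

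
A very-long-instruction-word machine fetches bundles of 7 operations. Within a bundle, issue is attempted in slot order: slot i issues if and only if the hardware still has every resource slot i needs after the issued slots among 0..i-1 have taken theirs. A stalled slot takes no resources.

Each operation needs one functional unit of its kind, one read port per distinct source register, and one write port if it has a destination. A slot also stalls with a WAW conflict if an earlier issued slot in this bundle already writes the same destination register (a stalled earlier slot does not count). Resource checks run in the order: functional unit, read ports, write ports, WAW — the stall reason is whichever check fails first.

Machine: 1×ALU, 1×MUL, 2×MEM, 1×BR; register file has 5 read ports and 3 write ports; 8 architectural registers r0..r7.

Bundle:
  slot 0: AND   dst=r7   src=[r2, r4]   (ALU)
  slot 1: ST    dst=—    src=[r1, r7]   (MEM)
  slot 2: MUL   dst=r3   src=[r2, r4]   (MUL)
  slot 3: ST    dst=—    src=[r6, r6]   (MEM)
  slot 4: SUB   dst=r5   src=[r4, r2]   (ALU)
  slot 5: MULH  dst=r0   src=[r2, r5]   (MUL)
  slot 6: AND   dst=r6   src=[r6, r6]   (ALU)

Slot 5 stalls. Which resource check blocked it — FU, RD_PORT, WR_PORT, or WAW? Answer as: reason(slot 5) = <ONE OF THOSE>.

reason(slot 5) = RD_PORT

slot 0 (ALU): ISSUE — free A0,Mu1,Ld2,B1 rp3 wp2
slot 1 (MEM): ISSUE — free A0,Mu1,Ld1,B1 rp1 wp2
slot 2 (MUL): stall RD_PORT — free A0,Mu1,Ld1,B1 rp1 wp2
slot 3 (MEM): ISSUE — free A0,Mu1,Ld0,B1 rp0 wp2
slot 4 (ALU): stall FU — free A0,Mu1,Ld0,B1 rp0 wp2
slot 5 (MUL): stall RD_PORT — free A0,Mu1,Ld0,B1 rp0 wp2
slot 6 (ALU): stall FU — free A0,Mu1,Ld0,B1 rp0 wp2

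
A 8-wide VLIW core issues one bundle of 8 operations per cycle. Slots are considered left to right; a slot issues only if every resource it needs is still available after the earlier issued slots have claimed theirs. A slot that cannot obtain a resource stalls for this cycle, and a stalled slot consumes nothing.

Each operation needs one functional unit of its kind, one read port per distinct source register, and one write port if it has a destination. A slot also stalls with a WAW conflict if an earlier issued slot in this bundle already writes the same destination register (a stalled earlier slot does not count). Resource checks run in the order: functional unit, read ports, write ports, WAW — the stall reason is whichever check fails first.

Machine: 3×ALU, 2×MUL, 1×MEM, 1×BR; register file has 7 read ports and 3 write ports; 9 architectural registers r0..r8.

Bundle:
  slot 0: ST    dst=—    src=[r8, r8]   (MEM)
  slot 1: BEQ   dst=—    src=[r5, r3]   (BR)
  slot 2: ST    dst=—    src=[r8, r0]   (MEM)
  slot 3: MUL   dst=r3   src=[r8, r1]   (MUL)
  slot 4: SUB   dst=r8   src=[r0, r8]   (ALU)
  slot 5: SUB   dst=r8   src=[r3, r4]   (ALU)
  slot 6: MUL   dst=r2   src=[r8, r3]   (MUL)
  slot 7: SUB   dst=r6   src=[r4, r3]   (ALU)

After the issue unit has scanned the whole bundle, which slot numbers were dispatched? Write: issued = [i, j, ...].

issued = [0, 1, 3, 4]

#0 MEM src=r8,r8 dispatched  <A:3 Mu:2 Ld:0 B:1 rd:6 wr:3>
#1 BR src=r5,r3 dispatched  <A:3 Mu:2 Ld:0 B:0 rd:4 wr:3>
#2 MEM src=r8,r0 held:FU  <A:3 Mu:2 Ld:0 B:0 rd:4 wr:3>
#3 MUL src=r8,r1 dispatched  <A:3 Mu:1 Ld:0 B:0 rd:2 wr:2>
#4 ALU src=r0,r8 dispatched  <A:2 Mu:1 Ld:0 B:0 rd:0 wr:1>
#5 ALU src=r3,r4 held:RD_PORT  <A:2 Mu:1 Ld:0 B:0 rd:0 wr:1>
#6 MUL src=r8,r3 held:RD_PORT  <A:2 Mu:1 Ld:0 B:0 rd:0 wr:1>
#7 ALU src=r4,r3 held:RD_PORT  <A:2 Mu:1 Ld:0 B:0 rd:0 wr:1>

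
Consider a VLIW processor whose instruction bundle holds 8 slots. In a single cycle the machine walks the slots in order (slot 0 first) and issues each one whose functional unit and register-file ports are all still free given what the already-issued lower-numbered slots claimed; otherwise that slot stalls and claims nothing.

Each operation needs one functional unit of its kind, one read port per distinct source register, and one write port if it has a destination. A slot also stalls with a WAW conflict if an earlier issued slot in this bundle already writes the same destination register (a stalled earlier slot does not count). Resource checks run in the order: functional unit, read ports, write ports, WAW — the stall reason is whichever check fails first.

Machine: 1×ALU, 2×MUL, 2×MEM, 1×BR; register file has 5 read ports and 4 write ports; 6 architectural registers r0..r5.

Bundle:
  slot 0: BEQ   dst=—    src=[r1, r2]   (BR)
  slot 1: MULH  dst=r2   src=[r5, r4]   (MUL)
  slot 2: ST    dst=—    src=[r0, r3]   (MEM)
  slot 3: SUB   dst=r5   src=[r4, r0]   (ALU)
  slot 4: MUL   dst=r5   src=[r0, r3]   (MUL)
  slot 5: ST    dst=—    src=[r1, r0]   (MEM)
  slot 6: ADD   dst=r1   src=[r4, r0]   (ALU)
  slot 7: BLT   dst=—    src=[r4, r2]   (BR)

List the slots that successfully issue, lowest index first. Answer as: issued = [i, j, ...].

  0. BR ⇒ go  {1A/2Mu/2Ld/0B | 3r 4w}
  1. MUL→r2 ⇒ go  {1A/1Mu/2Ld/0B | 1r 3w}
  2. MEM ⇒ no(RD_PORT)  {1A/1Mu/2Ld/0B | 1r 3w}
  3. ALU→r5 ⇒ no(RD_PORT)  {1A/1Mu/2Ld/0B | 1r 3w}
  4. MUL→r5 ⇒ no(RD_PORT)  {1A/1Mu/2Ld/0B | 1r 3w}
  5. MEM ⇒ no(RD_PORT)  {1A/1Mu/2Ld/0B | 1r 3w}
  6. ALU→r1 ⇒ no(RD_PORT)  {1A/1Mu/2Ld/0B | 1r 3w}
  7. BR ⇒ no(FU)  {1A/1Mu/2Ld/0B | 1r 3w}

issued = [0, 1]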